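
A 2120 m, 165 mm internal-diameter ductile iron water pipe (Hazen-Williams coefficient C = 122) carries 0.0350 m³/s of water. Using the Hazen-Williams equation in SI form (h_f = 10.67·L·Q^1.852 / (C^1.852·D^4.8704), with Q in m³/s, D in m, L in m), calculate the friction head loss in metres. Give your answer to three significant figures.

h_f ≈ 40.3 m

h_f = 10.67·2120·0.0350^1.852 / (122^1.852·0.165^4.8704) = 40.30 m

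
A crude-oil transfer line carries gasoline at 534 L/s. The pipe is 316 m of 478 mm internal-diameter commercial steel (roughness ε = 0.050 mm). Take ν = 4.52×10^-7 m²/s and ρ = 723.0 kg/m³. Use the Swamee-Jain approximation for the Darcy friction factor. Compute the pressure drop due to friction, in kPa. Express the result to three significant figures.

Δp ≈ 26.9 kPa

V = 4Q/(πD²) = 4·0.534/(π·0.478²) = 2.976 m/s
Re = VD/ν = 2.976·0.478/4.52×10^-7 = 3.15×10^6 → turbulent
ε/D = 0.050/478 = 1.05×10^-4
Swamee-Jain: f = 0.01269
h_f = f(L/D)V²/(2g) = 0.01269·(316/0.478)·2.976²/(2·9.81) = 3.786 m
Δp = ρg·h_f = 723.0·9.81·3.786 = 26.85 kPa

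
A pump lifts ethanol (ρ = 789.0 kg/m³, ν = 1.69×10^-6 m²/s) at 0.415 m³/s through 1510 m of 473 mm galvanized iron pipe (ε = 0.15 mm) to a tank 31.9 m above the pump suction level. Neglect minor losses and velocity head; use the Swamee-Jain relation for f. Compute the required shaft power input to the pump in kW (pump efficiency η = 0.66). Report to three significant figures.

V = 4Q/(πD²) = 2.362 m/s; Re = 6.61×10^5; ε/D = 3.17×10^-4; f = 0.01623
h_f = f(L/D)V²/2g = 14.73 m
Total head H = z + h_f = 31.9 + 14.73 = 46.63 m
P_hyd = ρgQH = 789.0·9.81·0.415·46.63 = 149.8 kW
P_shaft = P_hyd/η = 149.8/0.66 = 226.9 kW

P_shaft ≈ 227 kW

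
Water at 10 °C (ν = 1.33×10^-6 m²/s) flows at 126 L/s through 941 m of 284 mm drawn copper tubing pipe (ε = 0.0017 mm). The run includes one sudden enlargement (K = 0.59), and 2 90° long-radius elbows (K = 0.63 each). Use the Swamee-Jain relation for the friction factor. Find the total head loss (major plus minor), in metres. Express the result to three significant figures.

H_L ≈ 9.44 m

V = 4Q/(πD²) = 1.989 m/s; V²/2g = 0.2016 m
Re = 4.25×10^5, ε/D = 5.99×10^-6 → f = 0.01357 (Swamee-Jain)
Major: h_f = f(L/D)·V²/2g = 0.01357·3313·0.2016 = 9.066 m
Minor: ΣK = 1.85; h_m = ΣK·V²/2g = 0.3730 m
Total H_L = 9.066 + 0.3730 = 9.439 m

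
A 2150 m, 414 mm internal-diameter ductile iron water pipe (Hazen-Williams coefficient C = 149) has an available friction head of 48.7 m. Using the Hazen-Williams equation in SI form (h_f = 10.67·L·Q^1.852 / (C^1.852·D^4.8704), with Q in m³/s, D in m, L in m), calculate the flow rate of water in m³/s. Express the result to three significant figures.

Rearranging: Q = [h_f·C^1.852·D^4.8704 / (10.67·L)]^(1/1.852)
Q = [48.7·149^1.852·0.414^4.8704 / (10.67·2150)]^0.540 = 0.5280 m³/s

Q ≈ 0.528 m³/s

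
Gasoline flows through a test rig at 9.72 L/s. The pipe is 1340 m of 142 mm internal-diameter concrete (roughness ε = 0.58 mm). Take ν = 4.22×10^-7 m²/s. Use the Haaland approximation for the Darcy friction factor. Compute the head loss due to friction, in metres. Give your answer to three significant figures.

V = 4Q/(πD²) = 4·0.00972/(π·0.142²) = 0.6138 m/s
Re = VD/ν = 0.6138·0.142/4.22×10^-7 = 2.07×10^5 → turbulent
ε/D = 0.58/142 = 0.00408
Haaland: f = 0.02912
h_f = f(L/D)V²/(2g) = 0.02912·(1340/0.142)·0.6138²/(2·9.81) = 5.277 m

h_f ≈ 5.28 m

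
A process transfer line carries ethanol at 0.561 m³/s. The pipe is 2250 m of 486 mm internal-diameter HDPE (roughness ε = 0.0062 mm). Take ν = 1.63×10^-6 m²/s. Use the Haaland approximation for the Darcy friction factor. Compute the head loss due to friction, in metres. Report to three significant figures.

h_f ≈ 25.9 m

V = 4Q/(πD²) = 4·0.561/(π·0.486²) = 3.024 m/s
Re = VD/ν = 3.024·0.486/1.63×10^-6 = 9.02×10^5 → turbulent
ε/D = 0.0062/486 = 1.28×10^-5
Haaland: f = 0.01201
h_f = f(L/D)V²/(2g) = 0.01201·(2250/0.486)·3.024²/(2·9.81) = 25.91 m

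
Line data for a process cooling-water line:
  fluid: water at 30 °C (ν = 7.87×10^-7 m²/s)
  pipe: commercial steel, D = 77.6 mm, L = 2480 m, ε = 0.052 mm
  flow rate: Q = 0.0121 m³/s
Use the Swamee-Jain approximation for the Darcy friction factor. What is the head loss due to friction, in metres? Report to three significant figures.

h_f ≈ 207 m

V = 4Q/(πD²) = 4·0.0121/(π·0.0776²) = 2.558 m/s
Re = VD/ν = 2.558·0.0776/7.87×10^-7 = 2.52×10^5 → turbulent
ε/D = 0.052/77.6 = 6.70×10^-4
Swamee-Jain: f = 0.01945
h_f = f(L/D)V²/(2g) = 0.01945·(2480/0.0776)·2.558²/(2·9.81) = 207.4 m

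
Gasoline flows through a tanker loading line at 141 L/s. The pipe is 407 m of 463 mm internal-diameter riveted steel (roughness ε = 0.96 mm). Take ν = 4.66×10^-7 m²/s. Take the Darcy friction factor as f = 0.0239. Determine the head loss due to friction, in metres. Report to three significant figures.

V = 4Q/(πD²) = 4·0.141/(π·0.463²) = 0.8375 m/s
h_f = f(L/D)V²/(2g) = 0.02390·(407/0.463)·0.8375²/(2·9.81) = 0.7510 m

h_f ≈ 0.751 m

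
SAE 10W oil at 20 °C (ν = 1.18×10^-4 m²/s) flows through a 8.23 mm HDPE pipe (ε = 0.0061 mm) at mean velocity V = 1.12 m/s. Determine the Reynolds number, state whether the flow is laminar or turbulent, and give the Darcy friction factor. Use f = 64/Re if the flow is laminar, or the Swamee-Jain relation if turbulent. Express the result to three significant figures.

Re ≈ 78.1; laminar; f = 64/Re ≈ 0.819

Re = VD/ν = 1.120·0.00823/1.18×10^-4 = 78.1
Re < 2300 → laminar → f = 64/Re = 0.8193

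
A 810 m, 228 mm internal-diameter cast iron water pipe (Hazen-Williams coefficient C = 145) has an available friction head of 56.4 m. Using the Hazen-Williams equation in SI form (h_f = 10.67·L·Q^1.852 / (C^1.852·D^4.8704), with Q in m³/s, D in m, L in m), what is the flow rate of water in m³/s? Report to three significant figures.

Rearranging: Q = [h_f·C^1.852·D^4.8704 / (10.67·L)]^(1/1.852)
Q = [56.4·145^1.852·0.228^4.8704 / (10.67·810)]^0.540 = 0.1963 m³/s

Q ≈ 0.196 m³/s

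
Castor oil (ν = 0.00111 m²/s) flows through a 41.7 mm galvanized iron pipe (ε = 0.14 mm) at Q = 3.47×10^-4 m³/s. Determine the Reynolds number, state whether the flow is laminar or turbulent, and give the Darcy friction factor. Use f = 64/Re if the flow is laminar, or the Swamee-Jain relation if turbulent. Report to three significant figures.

V = 4Q/(πD²) = 0.2541 m/s
Re = VD/ν = 0.2541·0.0417/0.00111 = 9.55
Re < 2300 → laminar → f = 64/Re = 6.705

Re ≈ 9.55; laminar; f = 64/Re ≈ 6.71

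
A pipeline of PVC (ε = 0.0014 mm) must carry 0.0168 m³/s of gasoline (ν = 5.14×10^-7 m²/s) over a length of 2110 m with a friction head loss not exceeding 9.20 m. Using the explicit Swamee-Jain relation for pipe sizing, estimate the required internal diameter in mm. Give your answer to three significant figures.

D ≈ 153 mm

Swamee-Jain (Type III): D = 0.66·[ε^1.25·(LQ²/(gh_f))^4.75 + ν·Q^9.4·(L/(gh_f))^5.2]^0.04
LQ²/(gh_f) = 0.006598; L/(gh_f) = 23.38
Term 1 = ε^1.25·(…)^4.75 = 2.11×10^-18; Term 2 = ν·Q^9.4·(…)^5.2 = 1.40×10^-16
D = 0.66·(2.11×10^-18 + 1.40×10^-16)^0.04 = 0.1533 m = 153 mm
Check: V = 0.910 m/s, Re = 2.71×10^5, f = 0.01475, h_f = 8.56 m ≈ 9.20 m ✓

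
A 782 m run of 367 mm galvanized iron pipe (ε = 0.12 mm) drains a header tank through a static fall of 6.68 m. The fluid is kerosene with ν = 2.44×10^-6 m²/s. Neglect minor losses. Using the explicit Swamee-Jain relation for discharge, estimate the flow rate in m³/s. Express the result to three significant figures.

Swamee-Jain (Type II): Q = -0.965·√(gD⁵h_f/L)·ln[ε/(3.7D) + √(3.17ν²L/(gD³h_f))]
√(gD⁵h_f/L) = √(9.81·0.367⁵·6.68/782) = 0.02362
ε/(3.7D) = 8.84×10^-5; √(3.17ν²L/(gD³h_f)) = 6.75×10^-5
Q = -0.965·0.02362·ln(1.559×10^-4) = 0.1998 m³/s
Check: V = 1.89 m/s, Re = 2.84×10^5, f = 0.01733, h_f = 6.72 m ≈ 6.68 m ✓

Q ≈ 0.200 m³/s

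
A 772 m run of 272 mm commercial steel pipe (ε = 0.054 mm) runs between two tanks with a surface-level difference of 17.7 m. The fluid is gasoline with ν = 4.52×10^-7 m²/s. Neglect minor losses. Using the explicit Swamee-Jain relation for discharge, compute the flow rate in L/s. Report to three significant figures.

Q ≈ 170 L/s

Swamee-Jain (Type II): Q = -0.965·√(gD⁵h_f/L)·ln[ε/(3.7D) + √(3.17ν²L/(gD³h_f))]
√(gD⁵h_f/L) = √(9.81·0.272⁵·17.7/772) = 0.01830
ε/(3.7D) = 5.37×10^-5; √(3.17ν²L/(gD³h_f)) = 1.20×10^-5
Q = -0.965·0.01830·ln(6.562×10^-5) = 0.1701 m³/s
Check: V = 2.93 m/s, Re = 1.76×10^6, f = 0.01437, h_f = 17.8 m ≈ 17.7 m ✓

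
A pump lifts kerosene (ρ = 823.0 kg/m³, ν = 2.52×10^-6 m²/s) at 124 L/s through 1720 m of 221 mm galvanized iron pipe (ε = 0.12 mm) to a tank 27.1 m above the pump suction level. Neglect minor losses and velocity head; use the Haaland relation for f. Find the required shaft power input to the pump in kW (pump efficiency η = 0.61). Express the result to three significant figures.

V = 4Q/(πD²) = 3.233 m/s; Re = 2.83×10^5; ε/D = 5.43×10^-4; f = 0.01838
h_f = f(L/D)V²/2g = 76.20 m
Total head H = z + h_f = 27.1 + 76.20 = 103.3 m
P_hyd = ρgQH = 823.0·9.81·0.124·103.3 = 103.4 kW
P_shaft = P_hyd/η = 103.4/0.61 = 169.5 kW

P_shaft ≈ 170 kW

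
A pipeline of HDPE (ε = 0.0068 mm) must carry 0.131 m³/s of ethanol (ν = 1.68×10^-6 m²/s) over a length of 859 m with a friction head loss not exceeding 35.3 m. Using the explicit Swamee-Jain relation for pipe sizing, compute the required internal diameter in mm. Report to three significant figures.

Swamee-Jain (Type III): D = 0.66·[ε^1.25·(LQ²/(gh_f))^4.75 + ν·Q^9.4·(L/(gh_f))^5.2]^0.04
LQ²/(gh_f) = 0.04257; L/(gh_f) = 2.481
Term 1 = ε^1.25·(…)^4.75 = 1.07×10^-13; Term 2 = ν·Q^9.4·(…)^5.2 = 9.53×10^-13
D = 0.66·(1.07×10^-13 + 9.53×10^-13)^0.04 = 0.2191 m = 219 mm
Check: V = 3.48 m/s, Re = 4.53×10^5, f = 0.01378, h_f = 33.3 m ≈ 35.3 m ✓

D ≈ 219 mm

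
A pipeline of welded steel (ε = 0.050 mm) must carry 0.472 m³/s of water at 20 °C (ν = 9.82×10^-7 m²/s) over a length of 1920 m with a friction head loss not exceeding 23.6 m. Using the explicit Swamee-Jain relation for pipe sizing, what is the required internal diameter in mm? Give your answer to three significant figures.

Swamee-Jain (Type III): D = 0.66·[ε^1.25·(LQ²/(gh_f))^4.75 + ν·Q^9.4·(L/(gh_f))^5.2]^0.04
LQ²/(gh_f) = 1.848; L/(gh_f) = 8.293
Term 1 = ε^1.25·(…)^4.75 = 7.76×10^-5; Term 2 = ν·Q^9.4·(…)^5.2 = 5.06×10^-5
D = 0.66·(7.76×10^-5 + 5.06×10^-5)^0.04 = 0.4612 m = 461 mm
Check: V = 2.83 m/s, Re = 1.33×10^6, f = 0.01335, h_f = 22.6 m ≈ 23.6 m ✓

D ≈ 461 mm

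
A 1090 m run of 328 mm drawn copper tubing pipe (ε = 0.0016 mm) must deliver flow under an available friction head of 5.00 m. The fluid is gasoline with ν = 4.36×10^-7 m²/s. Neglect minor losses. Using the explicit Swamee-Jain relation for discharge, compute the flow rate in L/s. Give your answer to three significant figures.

Swamee-Jain (Type II): Q = -0.965·√(gD⁵h_f/L)·ln[ε/(3.7D) + √(3.17ν²L/(gD³h_f))]
√(gD⁵h_f/L) = √(9.81·0.328⁵·5.00/1090) = 0.01307
ε/(3.7D) = 1.32×10^-6; √(3.17ν²L/(gD³h_f)) = 1.95×10^-5
Q = -0.965·0.01307·ln(2.080×10^-5) = 0.1360 m³/s
Check: V = 1.61 m/s, Re = 1.21×10^6, f = 0.01138, h_f = 4.99 m ≈ 5.00 m ✓

Q ≈ 136 L/s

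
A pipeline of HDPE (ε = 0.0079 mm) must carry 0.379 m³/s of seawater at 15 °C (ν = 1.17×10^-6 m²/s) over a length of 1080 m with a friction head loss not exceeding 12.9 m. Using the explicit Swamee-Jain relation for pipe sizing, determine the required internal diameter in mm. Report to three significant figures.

D ≈ 416 mm

Swamee-Jain (Type III): D = 0.66·[ε^1.25·(LQ²/(gh_f))^4.75 + ν·Q^9.4·(L/(gh_f))^5.2]^0.04
LQ²/(gh_f) = 1.226; L/(gh_f) = 8.534
Term 1 = ε^1.25·(…)^4.75 = 1.10×10^-6; Term 2 = ν·Q^9.4·(…)^5.2 = 8.90×10^-6
D = 0.66·(1.10×10^-6 + 8.90×10^-6)^0.04 = 0.4164 m = 416 mm
Check: V = 2.78 m/s, Re = 9.90×10^5, f = 0.01208, h_f = 12.4 m ≈ 12.9 m ✓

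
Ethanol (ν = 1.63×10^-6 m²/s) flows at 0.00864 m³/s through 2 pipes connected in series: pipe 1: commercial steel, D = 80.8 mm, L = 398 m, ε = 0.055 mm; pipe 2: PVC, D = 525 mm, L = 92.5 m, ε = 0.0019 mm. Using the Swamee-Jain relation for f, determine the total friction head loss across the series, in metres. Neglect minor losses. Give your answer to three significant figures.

H ≈ 15.4 m

Pipe 1: V = 1.685 m/s, Re = 8.35×10^4, ε/D = 6.81×10^-4, f = 0.02162, h_1 = f(L/D)V²/2g = 15.41 m
Pipe 2: V = 0.03991 m/s, Re = 1.29×10^4, ε/D = 3.62×10^-6, f = 0.02895, h_2 = f(L/D)V²/2g = 4.141×10^-4 m
Series → Q common, losses add: H = Σh = 15.41 m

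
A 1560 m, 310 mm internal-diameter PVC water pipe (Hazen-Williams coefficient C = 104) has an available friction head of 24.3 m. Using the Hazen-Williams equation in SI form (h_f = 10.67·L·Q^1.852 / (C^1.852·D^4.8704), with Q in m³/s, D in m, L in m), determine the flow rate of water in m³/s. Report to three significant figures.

Rearranging: Q = [h_f·C^1.852·D^4.8704 / (10.67·L)]^(1/1.852)
Q = [24.3·104^1.852·0.310^4.8704 / (10.67·1560)]^0.540 = 0.1407 m³/s

Q ≈ 0.141 m³/s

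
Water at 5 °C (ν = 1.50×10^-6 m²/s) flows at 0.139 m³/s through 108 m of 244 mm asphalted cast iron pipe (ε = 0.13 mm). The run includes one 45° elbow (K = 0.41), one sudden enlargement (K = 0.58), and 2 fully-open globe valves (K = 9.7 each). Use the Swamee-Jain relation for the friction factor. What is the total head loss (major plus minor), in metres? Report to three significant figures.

V = 4Q/(πD²) = 2.973 m/s; V²/2g = 0.4504 m
Re = 4.84×10^5, ε/D = 5.33×10^-4 → f = 0.01801 (Swamee-Jain)
Major: h_f = f(L/D)·V²/2g = 0.01801·442.6·0.4504 = 3.590 m
Minor: ΣK = 20.4; h_m = ΣK·V²/2g = 9.184 m
Total H_L = 3.590 + 9.184 = 12.77 m

H_L ≈ 12.8 m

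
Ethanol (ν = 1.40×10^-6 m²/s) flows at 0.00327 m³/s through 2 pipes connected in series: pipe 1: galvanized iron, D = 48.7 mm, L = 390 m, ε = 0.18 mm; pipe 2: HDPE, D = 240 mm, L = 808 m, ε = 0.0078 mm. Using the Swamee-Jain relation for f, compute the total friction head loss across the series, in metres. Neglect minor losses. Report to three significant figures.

Pipe 1: V = 1.755 m/s, Re = 6.11×10^4, ε/D = 0.00370, f = 0.02989, h_1 = f(L/D)V²/2g = 37.60 m
Pipe 2: V = 0.07228 m/s, Re = 1.24×10^4, ε/D = 3.25×10^-5, f = 0.02929, h_2 = f(L/D)V²/2g = 0.02626 m
Series → Q common, losses add: H = Σh = 37.62 m

H ≈ 37.6 m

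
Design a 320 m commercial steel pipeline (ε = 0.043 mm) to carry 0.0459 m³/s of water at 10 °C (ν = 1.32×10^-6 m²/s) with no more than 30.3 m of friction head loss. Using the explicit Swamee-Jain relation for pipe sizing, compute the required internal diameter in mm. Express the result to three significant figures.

Swamee-Jain (Type III): D = 0.66·[ε^1.25·(LQ²/(gh_f))^4.75 + ν·Q^9.4·(L/(gh_f))^5.2]^0.04
LQ²/(gh_f) = 0.002268; L/(gh_f) = 1.077
Term 1 = ε^1.25·(…)^4.75 = 9.58×10^-19; Term 2 = ν·Q^9.4·(…)^5.2 = 5.11×10^-19
D = 0.66·(9.58×10^-19 + 5.11×10^-19)^0.04 = 0.1277 m = 128 mm
Check: V = 3.58 m/s, Re = 3.47×10^5, f = 0.01710, h_f = 28.0 m ≈ 30.3 m ✓

D ≈ 128 mm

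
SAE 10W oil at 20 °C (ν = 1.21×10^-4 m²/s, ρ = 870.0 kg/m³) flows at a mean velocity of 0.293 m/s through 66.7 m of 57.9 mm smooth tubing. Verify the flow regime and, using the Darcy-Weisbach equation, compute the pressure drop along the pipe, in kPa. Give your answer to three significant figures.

Δp ≈ 19.6 kPa

Re = VD/ν = 0.293·0.05790/1.21×10^-4 = 140 → laminar (Re < 2300)
f = 64/Re = 0.4565
h_f = f(L/D)V²/(2g) = 0.4565·(66.7/0.05790)·0.293²/(2·9.81) = 2.301 m
Δp = ρg·h_f = 870.0·9.81·2.301 = 19.64 kPa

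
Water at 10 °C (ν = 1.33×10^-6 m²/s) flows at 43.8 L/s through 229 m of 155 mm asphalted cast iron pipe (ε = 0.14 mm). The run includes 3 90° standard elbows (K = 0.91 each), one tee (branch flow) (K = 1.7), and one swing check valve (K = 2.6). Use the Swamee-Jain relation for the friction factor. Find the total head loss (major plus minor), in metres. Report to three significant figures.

H_L ≈ 10.2 m

V = 4Q/(πD²) = 2.321 m/s; V²/2g = 0.2746 m
Re = 2.71×10^5, ε/D = 9.03×10^-4 → f = 0.02044 (Swamee-Jain)
Major: h_f = f(L/D)·V²/2g = 0.02044·1477·0.2746 = 8.293 m
Minor: ΣK = 7.03; h_m = ΣK·V²/2g = 1.931 m
Total H_L = 8.293 + 1.931 = 10.22 m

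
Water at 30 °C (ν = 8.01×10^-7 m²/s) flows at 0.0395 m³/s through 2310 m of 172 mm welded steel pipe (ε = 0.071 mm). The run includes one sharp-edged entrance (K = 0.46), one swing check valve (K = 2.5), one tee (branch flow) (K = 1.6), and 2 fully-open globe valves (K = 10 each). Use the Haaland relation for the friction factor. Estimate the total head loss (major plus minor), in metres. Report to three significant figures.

H_L ≈ 37.9 m

V = 4Q/(πD²) = 1.700 m/s; V²/2g = 0.1473 m
Re = 3.65×10^5, ε/D = 4.13×10^-4 → f = 0.01731 (Haaland)
Major: h_f = f(L/D)·V²/2g = 0.01731·13430·0.1473 = 34.24 m
Minor: ΣK = 24.6; h_m = ΣK·V²/2g = 3.618 m
Total H_L = 34.24 + 3.618 = 37.86 m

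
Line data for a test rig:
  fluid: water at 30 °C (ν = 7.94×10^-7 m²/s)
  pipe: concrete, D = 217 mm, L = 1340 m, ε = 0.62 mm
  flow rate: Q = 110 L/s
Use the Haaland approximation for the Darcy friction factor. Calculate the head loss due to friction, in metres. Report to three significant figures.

h_f ≈ 72.4 m

V = 4Q/(πD²) = 4·0.110/(π·0.217²) = 2.974 m/s
Re = VD/ν = 2.974·0.217/7.94×10^-7 = 8.13×10^5 → turbulent
ε/D = 0.62/217 = 0.00286
Haaland: f = 0.02602
h_f = f(L/D)V²/(2g) = 0.02602·(1340/0.217)·2.974²/(2·9.81) = 72.44 m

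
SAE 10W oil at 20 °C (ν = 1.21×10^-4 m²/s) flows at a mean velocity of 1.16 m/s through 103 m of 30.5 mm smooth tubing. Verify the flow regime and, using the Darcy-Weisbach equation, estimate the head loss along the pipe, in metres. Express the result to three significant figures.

Re = VD/ν = 1.16·0.03050/1.21×10^-4 = 292 → laminar (Re < 2300)
f = 64/Re = 0.2189
h_f = f(L/D)V²/(2g) = 0.2189·(103/0.03050)·1.16²/(2·9.81) = 50.69 m

h_f ≈ 50.7 m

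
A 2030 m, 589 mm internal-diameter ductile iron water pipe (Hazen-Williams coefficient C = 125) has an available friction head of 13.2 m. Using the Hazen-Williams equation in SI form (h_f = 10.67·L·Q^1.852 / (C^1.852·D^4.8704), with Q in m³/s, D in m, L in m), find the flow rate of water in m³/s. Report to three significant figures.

Rearranging: Q = [h_f·C^1.852·D^4.8704 / (10.67·L)]^(1/1.852)
Q = [13.2·125^1.852·0.589^4.8704 / (10.67·2030)]^0.540 = 0.5706 m³/s

Q ≈ 0.571 m³/s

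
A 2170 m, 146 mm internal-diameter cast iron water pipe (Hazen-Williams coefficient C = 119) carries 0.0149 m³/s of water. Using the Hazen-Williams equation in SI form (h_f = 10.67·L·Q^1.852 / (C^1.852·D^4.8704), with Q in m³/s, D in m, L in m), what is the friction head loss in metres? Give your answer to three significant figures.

h_f = 10.67·2170·0.0149^1.852 / (119^1.852·0.146^4.8704) = 16.12 m

h_f ≈ 16.1 m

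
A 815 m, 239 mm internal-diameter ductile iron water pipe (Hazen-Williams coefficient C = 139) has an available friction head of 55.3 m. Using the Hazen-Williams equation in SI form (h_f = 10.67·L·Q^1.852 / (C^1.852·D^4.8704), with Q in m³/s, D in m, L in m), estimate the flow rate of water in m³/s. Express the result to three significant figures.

Q ≈ 0.210 m³/s

Rearranging: Q = [h_f·C^1.852·D^4.8704 / (10.67·L)]^(1/1.852)
Q = [55.3·139^1.852·0.239^4.8704 / (10.67·815)]^0.540 = 0.2100 m³/s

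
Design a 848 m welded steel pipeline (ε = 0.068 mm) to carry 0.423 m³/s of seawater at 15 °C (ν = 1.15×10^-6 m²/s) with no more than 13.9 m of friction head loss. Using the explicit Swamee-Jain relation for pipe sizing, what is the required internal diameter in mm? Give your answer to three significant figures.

D ≈ 423 mm

Swamee-Jain (Type III): D = 0.66·[ε^1.25·(LQ²/(gh_f))^4.75 + ν·Q^9.4·(L/(gh_f))^5.2]^0.04
LQ²/(gh_f) = 1.113; L/(gh_f) = 6.219
Term 1 = ε^1.25·(…)^4.75 = 1.03×10^-5; Term 2 = ν·Q^9.4·(…)^5.2 = 4.74×10^-6
D = 0.66·(1.03×10^-5 + 4.74×10^-6)^0.04 = 0.4232 m = 423 mm
Check: V = 3.01 m/s, Re = 1.11×10^6, f = 0.01423, h_f = 13.1 m ≈ 13.9 m ✓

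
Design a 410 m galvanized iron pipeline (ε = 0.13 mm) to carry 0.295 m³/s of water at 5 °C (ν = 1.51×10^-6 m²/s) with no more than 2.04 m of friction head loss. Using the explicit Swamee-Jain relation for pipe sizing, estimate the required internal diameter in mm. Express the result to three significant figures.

D ≈ 478 mm

Swamee-Jain (Type III): D = 0.66·[ε^1.25·(LQ²/(gh_f))^4.75 + ν·Q^9.4·(L/(gh_f))^5.2]^0.04
LQ²/(gh_f) = 1.783; L/(gh_f) = 20.49
Term 1 = ε^1.25·(…)^4.75 = 2.16×10^-4; Term 2 = ν·Q^9.4·(…)^5.2 = 1.04×10^-4
D = 0.66·(2.16×10^-4 + 1.04×10^-4)^0.04 = 0.4784 m = 478 mm
Check: V = 1.64 m/s, Re = 5.20×10^5, f = 0.01610, h_f = 1.89 m ≈ 2.04 m ✓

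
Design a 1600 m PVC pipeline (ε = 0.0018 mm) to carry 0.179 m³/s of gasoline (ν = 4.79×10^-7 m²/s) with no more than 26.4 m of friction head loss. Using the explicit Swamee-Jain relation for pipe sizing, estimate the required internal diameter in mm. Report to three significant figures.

Swamee-Jain (Type III): D = 0.66·[ε^1.25·(LQ²/(gh_f))^4.75 + ν·Q^9.4·(L/(gh_f))^5.2]^0.04
LQ²/(gh_f) = 0.1979; L/(gh_f) = 6.178
Term 1 = ε^1.25·(…)^4.75 = 3.00×10^-11; Term 2 = ν·Q^9.4·(…)^5.2 = 5.88×10^-10
D = 0.66·(3.00×10^-11 + 5.88×10^-10)^0.04 = 0.2826 m = 283 mm
Check: V = 2.85 m/s, Re = 1.68×10^6, f = 0.01087, h_f = 25.5 m ≈ 26.4 m ✓

D ≈ 283 mm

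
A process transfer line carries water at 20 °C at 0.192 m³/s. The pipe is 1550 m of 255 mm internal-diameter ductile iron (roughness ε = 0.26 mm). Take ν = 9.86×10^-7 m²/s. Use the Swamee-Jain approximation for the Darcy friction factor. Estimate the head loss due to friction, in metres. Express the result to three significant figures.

h_f ≈ 88.1 m

V = 4Q/(πD²) = 4·0.192/(π·0.255²) = 3.760 m/s
Re = VD/ν = 3.760·0.255/9.86×10^-7 = 9.72×10^5 → turbulent
ε/D = 0.26/255 = 0.00102
Swamee-Jain: f = 0.02013
h_f = f(L/D)V²/(2g) = 0.02013·(1550/0.255)·3.760²/(2·9.81) = 88.13 m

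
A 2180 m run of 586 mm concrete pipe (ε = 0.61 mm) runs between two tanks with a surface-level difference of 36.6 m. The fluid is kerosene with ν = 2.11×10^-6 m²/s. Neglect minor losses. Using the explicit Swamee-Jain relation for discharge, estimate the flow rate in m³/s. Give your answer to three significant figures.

Swamee-Jain (Type II): Q = -0.965·√(gD⁵h_f/L)·ln[ε/(3.7D) + √(3.17ν²L/(gD³h_f))]
√(gD⁵h_f/L) = √(9.81·0.586⁵·36.6/2180) = 0.1067
ε/(3.7D) = 2.81×10^-4; √(3.17ν²L/(gD³h_f)) = 2.06×10^-5
Q = -0.965·0.1067·ln(3.020×10^-4) = 0.8344 m³/s
Check: V = 3.09 m/s, Re = 8.59×10^5, f = 0.02027, h_f = 36.8 m ≈ 36.6 m ✓

Q ≈ 0.834 m³/s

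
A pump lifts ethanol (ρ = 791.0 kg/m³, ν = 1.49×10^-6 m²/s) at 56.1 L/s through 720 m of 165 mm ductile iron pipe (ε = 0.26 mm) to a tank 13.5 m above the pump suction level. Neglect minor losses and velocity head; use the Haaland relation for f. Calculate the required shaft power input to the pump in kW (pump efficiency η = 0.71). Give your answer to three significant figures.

P_shaft ≈ 29.6 kW

V = 4Q/(πD²) = 2.624 m/s; Re = 2.91×10^5; ε/D = 0.00158; f = 0.02269
h_f = f(L/D)V²/2g = 34.74 m
Total head H = z + h_f = 13.5 + 34.74 = 48.24 m
P_hyd = ρgQH = 791.0·9.81·0.0561·48.24 = 21.00 kW
P_shaft = P_hyd/η = 21.00/0.71 = 29.58 kW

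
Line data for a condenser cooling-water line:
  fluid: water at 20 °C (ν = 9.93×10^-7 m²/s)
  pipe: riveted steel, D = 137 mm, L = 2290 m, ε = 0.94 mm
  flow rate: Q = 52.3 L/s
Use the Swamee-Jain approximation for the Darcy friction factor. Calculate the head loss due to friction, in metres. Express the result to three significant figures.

V = 4Q/(πD²) = 4·0.0523/(π·0.137²) = 3.548 m/s
Re = VD/ν = 3.548·0.137/9.93×10^-7 = 4.89×10^5 → turbulent
ε/D = 0.94/137 = 0.00686
Swamee-Jain: f = 0.03375
h_f = f(L/D)V²/(2g) = 0.03375·(2290/0.137)·3.548²/(2·9.81) = 361.9 m

h_f ≈ 362 m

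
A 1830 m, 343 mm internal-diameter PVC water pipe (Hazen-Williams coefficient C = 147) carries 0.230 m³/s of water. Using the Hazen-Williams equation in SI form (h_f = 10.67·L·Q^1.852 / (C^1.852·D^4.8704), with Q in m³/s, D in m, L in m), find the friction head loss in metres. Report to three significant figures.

h_f ≈ 22.8 m

h_f = 10.67·1830·0.230^1.852 / (147^1.852·0.343^4.8704) = 22.80 m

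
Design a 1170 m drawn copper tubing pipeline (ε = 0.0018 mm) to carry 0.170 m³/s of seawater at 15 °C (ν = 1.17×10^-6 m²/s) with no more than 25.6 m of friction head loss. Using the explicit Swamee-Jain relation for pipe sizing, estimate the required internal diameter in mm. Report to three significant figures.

D ≈ 271 mm

Swamee-Jain (Type III): D = 0.66·[ε^1.25·(LQ²/(gh_f))^4.75 + ν·Q^9.4·(L/(gh_f))^5.2]^0.04
LQ²/(gh_f) = 0.1346; L/(gh_f) = 4.659
Term 1 = ε^1.25·(…)^4.75 = 4.82×10^-12; Term 2 = ν·Q^9.4·(…)^5.2 = 2.04×10^-10
D = 0.66·(4.82×10^-12 + 2.04×10^-10)^0.04 = 0.2706 m = 271 mm
Check: V = 2.96 m/s, Re = 6.84×10^5, f = 0.01252, h_f = 24.1 m ≈ 25.6 m ✓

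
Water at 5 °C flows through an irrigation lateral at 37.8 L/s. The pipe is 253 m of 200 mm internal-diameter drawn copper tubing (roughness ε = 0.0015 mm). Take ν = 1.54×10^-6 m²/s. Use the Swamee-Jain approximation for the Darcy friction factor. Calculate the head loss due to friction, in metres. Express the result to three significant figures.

V = 4Q/(πD²) = 4·0.0378/(π·0.200²) = 1.203 m/s
Re = VD/ν = 1.203·0.200/1.54×10^-6 = 1.56×10^5 → turbulent
ε/D = 0.0015/200 = 7.50×10^-6
Swamee-Jain: f = 0.01637
h_f = f(L/D)V²/(2g) = 0.01637·(253/0.200)·1.203²/(2·9.81) = 1.528 m

h_f ≈ 1.53 m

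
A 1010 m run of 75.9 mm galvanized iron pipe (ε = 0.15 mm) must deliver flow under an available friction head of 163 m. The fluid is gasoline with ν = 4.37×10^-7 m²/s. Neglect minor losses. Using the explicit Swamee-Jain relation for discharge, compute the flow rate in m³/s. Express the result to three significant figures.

Swamee-Jain (Type II): Q = -0.965·√(gD⁵h_f/L)·ln[ε/(3.7D) + √(3.17ν²L/(gD³h_f))]
√(gD⁵h_f/L) = √(9.81·0.0759⁵·163/1010) = 0.001997
ε/(3.7D) = 5.34×10^-4; √(3.17ν²L/(gD³h_f)) = 2.96×10^-5
Q = -0.965·0.001997·ln(5.637×10^-4) = 0.01442 m³/s
Check: V = 3.19 m/s, Re = 5.53×10^5, f = 0.02379, h_f = 164 m ≈ 163 m ✓

Q ≈ 0.0144 m³/s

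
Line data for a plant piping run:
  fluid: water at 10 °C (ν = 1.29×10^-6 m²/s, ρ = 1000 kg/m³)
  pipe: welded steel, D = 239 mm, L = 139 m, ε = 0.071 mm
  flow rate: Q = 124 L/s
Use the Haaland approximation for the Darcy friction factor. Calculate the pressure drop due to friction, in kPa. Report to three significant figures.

V = 4Q/(πD²) = 4·0.124/(π·0.239²) = 2.764 m/s
Re = VD/ν = 2.764·0.239/1.29×10^-6 = 5.12×10^5 → turbulent
ε/D = 0.071/239 = 2.97×10^-4
Haaland: f = 0.01611
h_f = f(L/D)V²/(2g) = 0.01611·(139/0.239)·2.764²/(2·9.81) = 3.648 m
Δp = ρg·h_f = 1000·9.81·3.648 = 35.78 kPa

Δp ≈ 35.8 kPa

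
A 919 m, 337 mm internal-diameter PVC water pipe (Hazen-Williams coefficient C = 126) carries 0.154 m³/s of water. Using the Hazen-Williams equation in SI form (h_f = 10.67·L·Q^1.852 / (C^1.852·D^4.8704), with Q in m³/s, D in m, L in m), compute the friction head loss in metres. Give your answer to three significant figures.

h_f ≈ 7.90 m

h_f = 10.67·919·0.154^1.852 / (126^1.852·0.337^4.8704) = 7.898 m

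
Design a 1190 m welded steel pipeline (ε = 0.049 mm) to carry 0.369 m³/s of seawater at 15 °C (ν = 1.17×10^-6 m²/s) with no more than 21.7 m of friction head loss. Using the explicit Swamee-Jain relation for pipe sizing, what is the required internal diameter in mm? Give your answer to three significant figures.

Swamee-Jain (Type III): D = 0.66·[ε^1.25·(LQ²/(gh_f))^4.75 + ν·Q^9.4·(L/(gh_f))^5.2]^0.04
LQ²/(gh_f) = 0.7612; L/(gh_f) = 5.590
Term 1 = ε^1.25·(…)^4.75 = 1.12×10^-6; Term 2 = ν·Q^9.4·(…)^5.2 = 7.67×10^-7
D = 0.66·(1.12×10^-6 + 7.67×10^-7)^0.04 = 0.3896 m = 390 mm
Check: V = 3.10 m/s, Re = 1.03×10^6, f = 0.01384, h_f = 20.7 m ≈ 21.7 m ✓

D ≈ 390 mm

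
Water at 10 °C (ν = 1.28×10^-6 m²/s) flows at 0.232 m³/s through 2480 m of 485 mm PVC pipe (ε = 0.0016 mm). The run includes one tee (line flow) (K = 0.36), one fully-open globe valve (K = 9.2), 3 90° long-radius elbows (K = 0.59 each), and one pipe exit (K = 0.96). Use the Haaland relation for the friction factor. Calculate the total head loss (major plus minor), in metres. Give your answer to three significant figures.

V = 4Q/(πD²) = 1.256 m/s; V²/2g = 0.08038 m
Re = 4.76×10^5, ε/D = 3.30×10^-6 → f = 0.01321 (Haaland)
Major: h_f = f(L/D)·V²/2g = 0.01321·5113·0.08038 = 5.431 m
Minor: ΣK = 12.3; h_m = ΣK·V²/2g = 0.9878 m
Total H_L = 5.431 + 0.9878 = 6.419 m

H_L ≈ 6.42 m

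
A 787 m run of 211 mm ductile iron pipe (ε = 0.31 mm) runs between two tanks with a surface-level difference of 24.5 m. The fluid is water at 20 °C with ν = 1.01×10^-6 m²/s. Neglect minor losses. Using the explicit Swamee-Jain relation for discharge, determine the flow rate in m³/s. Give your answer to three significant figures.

Swamee-Jain (Type II): Q = -0.965·√(gD⁵h_f/L)·ln[ε/(3.7D) + √(3.17ν²L/(gD³h_f))]
√(gD⁵h_f/L) = √(9.81·0.211⁵·24.5/787) = 0.01130
ε/(3.7D) = 3.97×10^-4; √(3.17ν²L/(gD³h_f)) = 3.36×10^-5
Q = -0.965·0.01130·ln(4.307×10^-4) = 0.08452 m³/s
Check: V = 2.42 m/s, Re = 5.05×10^5, f = 0.02218, h_f = 24.6 m ≈ 24.5 m ✓

Q ≈ 0.0845 m³/s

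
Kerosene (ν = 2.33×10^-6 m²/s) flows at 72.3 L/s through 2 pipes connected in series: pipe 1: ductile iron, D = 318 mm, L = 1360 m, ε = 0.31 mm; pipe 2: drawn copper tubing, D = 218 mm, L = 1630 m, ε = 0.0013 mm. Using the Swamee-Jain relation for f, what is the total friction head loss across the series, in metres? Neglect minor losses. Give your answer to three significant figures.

H ≈ 26.7 m

Pipe 1: V = 0.9103 m/s, Re = 1.24×10^5, ε/D = 9.75×10^-4, f = 0.02183, h_1 = f(L/D)V²/2g = 3.943 m
Pipe 2: V = 1.937 m/s, Re = 1.81×10^5, ε/D = 5.96×10^-6, f = 0.01589, h_2 = f(L/D)V²/2g = 22.72 m
Series → Q common, losses add: H = Σh = 26.66 m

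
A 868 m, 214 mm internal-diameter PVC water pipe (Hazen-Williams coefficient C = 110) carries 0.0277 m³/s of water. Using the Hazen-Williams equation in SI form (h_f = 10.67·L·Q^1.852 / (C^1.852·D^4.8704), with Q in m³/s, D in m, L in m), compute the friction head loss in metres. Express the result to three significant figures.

h_f ≈ 3.65 m

h_f = 10.67·868·0.0277^1.852 / (110^1.852·0.214^4.8704) = 3.653 m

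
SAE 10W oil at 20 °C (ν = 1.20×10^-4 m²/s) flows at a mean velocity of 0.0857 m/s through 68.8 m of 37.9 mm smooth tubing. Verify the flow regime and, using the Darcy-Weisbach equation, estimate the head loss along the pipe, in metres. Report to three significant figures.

h_f ≈ 1.61 m

Re = VD/ν = 0.0857·0.03790/1.20×10^-4 = 27.1 → laminar (Re < 2300)
f = 64/Re = 2.365
h_f = f(L/D)V²/(2g) = 2.365·(68.8/0.03790)·0.0857²/(2·9.81) = 1.607 m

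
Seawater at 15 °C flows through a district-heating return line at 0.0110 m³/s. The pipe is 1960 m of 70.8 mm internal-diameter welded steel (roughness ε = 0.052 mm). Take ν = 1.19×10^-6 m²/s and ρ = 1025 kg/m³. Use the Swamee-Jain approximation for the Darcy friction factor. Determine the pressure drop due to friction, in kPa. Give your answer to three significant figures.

V = 4Q/(πD²) = 4·0.0110/(π·0.0708²) = 2.794 m/s
Re = VD/ν = 2.794·0.0708/1.19×10^-6 = 1.66×10^5 → turbulent
ε/D = 0.052/70.8 = 7.34×10^-4
Swamee-Jain: f = 0.02036
h_f = f(L/D)V²/(2g) = 0.02036·(1960/0.0708)·2.794²/(2·9.81) = 224.3 m
Δp = ρg·h_f = 1025·9.81·224.3 = 2255 kPa

Δp ≈ 2260 kPa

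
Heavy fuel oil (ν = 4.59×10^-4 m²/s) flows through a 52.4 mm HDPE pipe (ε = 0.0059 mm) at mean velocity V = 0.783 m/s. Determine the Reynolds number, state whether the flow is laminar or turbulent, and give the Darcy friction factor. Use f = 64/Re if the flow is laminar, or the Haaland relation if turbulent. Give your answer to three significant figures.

Re ≈ 89.4; laminar; f = 64/Re ≈ 0.716

Re = VD/ν = 0.7830·0.0524/4.59×10^-4 = 89.4
Re < 2300 → laminar → f = 64/Re = 0.7160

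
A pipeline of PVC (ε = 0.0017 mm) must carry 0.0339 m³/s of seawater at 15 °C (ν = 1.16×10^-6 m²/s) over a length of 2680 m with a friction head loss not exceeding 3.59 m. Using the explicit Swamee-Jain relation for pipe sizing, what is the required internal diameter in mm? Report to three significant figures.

Swamee-Jain (Type III): D = 0.66·[ε^1.25·(LQ²/(gh_f))^4.75 + ν·Q^9.4·(L/(gh_f))^5.2]^0.04
LQ²/(gh_f) = 0.08745; L/(gh_f) = 76.10
Term 1 = ε^1.25·(…)^4.75 = 5.77×10^-13; Term 2 = ν·Q^9.4·(…)^5.2 = 1.08×10^-10
D = 0.66·(5.77×10^-13 + 1.08×10^-10)^0.04 = 0.2636 m = 264 mm
Check: V = 0.621 m/s, Re = 1.41×10^5, f = 0.01669, h_f = 3.34 m ≈ 3.59 m ✓

D ≈ 264 mm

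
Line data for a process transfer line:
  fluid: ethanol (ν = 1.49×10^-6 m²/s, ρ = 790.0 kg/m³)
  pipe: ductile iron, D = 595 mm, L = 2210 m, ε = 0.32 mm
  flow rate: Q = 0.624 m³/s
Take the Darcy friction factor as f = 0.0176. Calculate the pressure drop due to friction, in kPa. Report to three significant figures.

V = 4Q/(πD²) = 4·0.624/(π·0.595²) = 2.244 m/s
h_f = f(L/D)V²/(2g) = 0.01760·(2210/0.595)·2.244²/(2·9.81) = 16.78 m
Δp = ρg·h_f = 790.0·9.81·16.78 = 130.0 kPa

Δp ≈ 130 kPa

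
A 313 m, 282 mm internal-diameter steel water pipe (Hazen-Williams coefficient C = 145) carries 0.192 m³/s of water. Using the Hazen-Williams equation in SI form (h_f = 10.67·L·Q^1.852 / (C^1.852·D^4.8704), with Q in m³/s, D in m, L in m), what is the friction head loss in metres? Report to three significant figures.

h_f ≈ 7.43 m

h_f = 10.67·313·0.192^1.852 / (145^1.852·0.282^4.8704) = 7.431 m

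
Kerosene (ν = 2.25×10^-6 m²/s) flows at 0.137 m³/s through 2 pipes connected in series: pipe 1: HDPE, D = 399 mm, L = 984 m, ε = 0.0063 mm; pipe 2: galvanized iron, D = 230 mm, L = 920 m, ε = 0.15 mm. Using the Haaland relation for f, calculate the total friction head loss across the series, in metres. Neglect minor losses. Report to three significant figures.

Pipe 1: V = 1.096 m/s, Re = 1.94×10^5, ε/D = 1.58×10^-5, f = 0.01568, h_1 = f(L/D)V²/2g = 2.366 m
Pipe 2: V = 3.297 m/s, Re = 3.37×10^5, ε/D = 6.52×10^-4, f = 0.01879, h_2 = f(L/D)V²/2g = 41.66 m
Series → Q common, losses add: H = Σh = 44.02 m

H ≈ 44.0 m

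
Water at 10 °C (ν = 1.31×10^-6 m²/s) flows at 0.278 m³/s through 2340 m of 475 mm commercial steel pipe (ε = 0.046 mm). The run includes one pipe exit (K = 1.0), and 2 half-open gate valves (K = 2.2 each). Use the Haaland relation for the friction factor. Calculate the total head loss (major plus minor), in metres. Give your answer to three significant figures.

V = 4Q/(πD²) = 1.569 m/s; V²/2g = 0.1254 m
Re = 5.69×10^5, ε/D = 9.68×10^-5 → f = 0.01402 (Haaland)
Major: h_f = f(L/D)·V²/2g = 0.01402·4926·0.1254 = 8.664 m
Minor: ΣK = 5.40; h_m = ΣK·V²/2g = 0.6774 m
Total H_L = 8.664 + 0.6774 = 9.341 m

H_L ≈ 9.34 m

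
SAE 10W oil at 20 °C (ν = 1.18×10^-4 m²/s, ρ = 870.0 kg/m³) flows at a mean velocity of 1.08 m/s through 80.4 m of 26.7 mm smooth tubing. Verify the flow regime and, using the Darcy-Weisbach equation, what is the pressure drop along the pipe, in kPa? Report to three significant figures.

Δp ≈ 400 kPa

Re = VD/ν = 1.08·0.02670/1.18×10^-4 = 244 → laminar (Re < 2300)
f = 64/Re = 0.2619
h_f = f(L/D)V²/(2g) = 0.2619·(80.4/0.02670)·1.08²/(2·9.81) = 46.88 m
Δp = ρg·h_f = 870.0·9.81·46.88 = 400.1 kPa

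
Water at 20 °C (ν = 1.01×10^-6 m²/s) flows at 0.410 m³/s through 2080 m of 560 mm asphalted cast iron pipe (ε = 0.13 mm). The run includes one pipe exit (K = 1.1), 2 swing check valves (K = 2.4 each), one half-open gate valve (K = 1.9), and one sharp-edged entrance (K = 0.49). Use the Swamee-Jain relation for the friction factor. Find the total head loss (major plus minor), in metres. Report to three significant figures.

H_L ≈ 9.13 m

V = 4Q/(πD²) = 1.665 m/s; V²/2g = 0.1412 m
Re = 9.23×10^5, ε/D = 2.32×10^-4 → f = 0.01517 (Swamee-Jain)
Major: h_f = f(L/D)·V²/2g = 0.01517·3714·0.1412 = 7.960 m
Minor: ΣK = 8.29; h_m = ΣK·V²/2g = 1.171 m
Total H_L = 7.960 + 1.171 = 9.131 m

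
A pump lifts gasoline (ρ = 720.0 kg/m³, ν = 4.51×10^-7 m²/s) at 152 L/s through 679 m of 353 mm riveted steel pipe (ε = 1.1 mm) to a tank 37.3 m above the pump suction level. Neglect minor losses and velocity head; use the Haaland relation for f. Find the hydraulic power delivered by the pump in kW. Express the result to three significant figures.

P_hyd ≈ 46.8 kW

V = 4Q/(πD²) = 1.553 m/s; Re = 1.22×10^6; ε/D = 0.00312; f = 0.02660
h_f = f(L/D)V²/2g = 6.290 m
Total head H = z + h_f = 37.3 + 6.290 = 43.59 m
P_hyd = ρgQH = 720.0·9.81·0.152·43.59 = 46.80 kW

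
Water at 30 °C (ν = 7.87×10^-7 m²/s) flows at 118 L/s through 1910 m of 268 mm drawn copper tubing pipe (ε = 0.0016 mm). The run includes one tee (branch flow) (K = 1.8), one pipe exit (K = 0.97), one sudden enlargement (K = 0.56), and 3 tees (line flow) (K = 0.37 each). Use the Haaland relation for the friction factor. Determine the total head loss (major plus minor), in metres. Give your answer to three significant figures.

H_L ≈ 20.6 m

V = 4Q/(πD²) = 2.092 m/s; V²/2g = 0.2230 m
Re = 7.12×10^5, ε/D = 5.97×10^-6 → f = 0.01236 (Haaland)
Major: h_f = f(L/D)·V²/2g = 0.01236·7127·0.2230 = 19.64 m
Minor: ΣK = 4.44; h_m = ΣK·V²/2g = 0.9902 m
Total H_L = 19.64 + 0.9902 = 20.63 m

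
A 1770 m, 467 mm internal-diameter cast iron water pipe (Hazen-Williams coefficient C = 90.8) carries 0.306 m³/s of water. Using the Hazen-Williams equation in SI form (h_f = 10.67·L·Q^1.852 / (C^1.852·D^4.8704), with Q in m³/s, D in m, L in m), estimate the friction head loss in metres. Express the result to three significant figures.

h_f ≈ 20.3 m

h_f = 10.67·1770·0.306^1.852 / (90.8^1.852·0.467^4.8704) = 20.32 m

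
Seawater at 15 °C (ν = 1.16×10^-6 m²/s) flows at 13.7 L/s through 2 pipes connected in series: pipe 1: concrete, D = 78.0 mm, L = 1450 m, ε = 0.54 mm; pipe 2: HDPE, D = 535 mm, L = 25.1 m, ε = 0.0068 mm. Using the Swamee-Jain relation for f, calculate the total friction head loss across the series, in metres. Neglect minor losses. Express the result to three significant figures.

H ≈ 266 m

Pipe 1: V = 2.867 m/s, Re = 1.93×10^5, ε/D = 0.00692, f = 0.03416, h_1 = f(L/D)V²/2g = 266.1 m
Pipe 2: V = 0.06094 m/s, Re = 2.81×10^4, ε/D = 1.27×10^-5, f = 0.02378, h_2 = f(L/D)V²/2g = 2.112×10^-4 m
Series → Q common, losses add: H = Σh = 266.1 m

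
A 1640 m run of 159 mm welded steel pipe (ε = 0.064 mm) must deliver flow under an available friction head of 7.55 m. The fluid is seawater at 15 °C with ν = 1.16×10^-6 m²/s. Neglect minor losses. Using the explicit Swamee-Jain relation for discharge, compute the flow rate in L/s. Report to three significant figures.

Swamee-Jain (Type II): Q = -0.965·√(gD⁵h_f/L)·ln[ε/(3.7D) + √(3.17ν²L/(gD³h_f))]
√(gD⁵h_f/L) = √(9.81·0.159⁵·7.55/1640) = 0.002142
ε/(3.7D) = 1.09×10^-4; √(3.17ν²L/(gD³h_f)) = 1.53×10^-4
Q = -0.965·0.002142·ln(2.621×10^-4) = 0.01705 m³/s
Check: V = 0.859 m/s, Re = 1.18×10^5, f = 0.01955, h_f = 7.58 m ≈ 7.55 m ✓

Q ≈ 17.0 L/s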